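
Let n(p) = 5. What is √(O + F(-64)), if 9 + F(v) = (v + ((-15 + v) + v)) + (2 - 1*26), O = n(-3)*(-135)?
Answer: I*√915 ≈ 30.249*I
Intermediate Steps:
O = -675 (O = 5*(-135) = -675)
F(v) = -48 + 3*v (F(v) = -9 + ((v + ((-15 + v) + v)) + (2 - 1*26)) = -9 + ((v + (-15 + 2*v)) + (2 - 26)) = -9 + ((-15 + 3*v) - 24) = -9 + (-39 + 3*v) = -48 + 3*v)
√(O + F(-64)) = √(-675 + (-48 + 3*(-64))) = √(-675 + (-48 - 192)) = √(-675 - 240) = √(-915) = I*√915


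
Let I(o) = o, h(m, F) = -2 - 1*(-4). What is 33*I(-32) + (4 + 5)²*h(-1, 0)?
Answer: -894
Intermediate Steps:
h(m, F) = 2 (h(m, F) = -2 + 4 = 2)
33*I(-32) + (4 + 5)²*h(-1, 0) = 33*(-32) + (4 + 5)²*2 = -1056 + 9²*2 = -1056 + 81*2 = -1056 + 162 = -894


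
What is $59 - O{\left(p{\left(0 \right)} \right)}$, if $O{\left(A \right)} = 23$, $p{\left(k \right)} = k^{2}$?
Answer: $36$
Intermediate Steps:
$59 - O{\left(p{\left(0 \right)} \right)} = 59 - 23 = 36$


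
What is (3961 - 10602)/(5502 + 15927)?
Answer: -6641/21429 ≈ -0.30991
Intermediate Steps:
(3961 - 10602)/(5502 + 15927) = -6641/21429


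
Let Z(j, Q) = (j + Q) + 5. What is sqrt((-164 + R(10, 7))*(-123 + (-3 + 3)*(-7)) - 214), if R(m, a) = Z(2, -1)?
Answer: 62*sqrt(5) ≈ 138.64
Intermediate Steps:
Z(j, Q) = 5 + Q + j (Z(j, Q) = (Q + j) + 5 = 5 + Q + j)
R(m, a) = 6 (R(m, a) = 5 - 1 + 2 = 6)
sqrt((-164 + R(10, 7))*(-123 + (-3 + 3)*(-7)) - 214) = sqrt((-164 + 6)*(-123 + (-3 + 3)*(-7)) - 214) = sqrt(-158*(-123 + 0*(-7)) - 214) = sqrt(-158*(-123 + 0) - 214) = sqrt(-158*(-123) - 214) = sqrt(19434 - 214) = sqrt(19220) = 62*sqrt(5)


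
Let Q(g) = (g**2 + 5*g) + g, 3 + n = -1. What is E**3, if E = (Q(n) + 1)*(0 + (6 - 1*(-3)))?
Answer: -250047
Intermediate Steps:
n = -4 (n = -3 - 1 = -4)
Q(g) = g**2 + 6*g
E = -63 (E = (-4*(6 - 4) + 1)*(0 + (6 - 1*(-3))) = (-4*2 + 1)*(0 + (6 + 3)) = (-8 + 1)*(0 + 9) = -7*9 = -63)
E**3 = (-63)**3 = -250047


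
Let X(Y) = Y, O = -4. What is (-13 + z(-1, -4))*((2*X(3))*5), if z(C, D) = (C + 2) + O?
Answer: -480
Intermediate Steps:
z(C, D) = -2 + C (z(C, D) = (C + 2) - 4 = (2 + C) - 4 = -2 + C)
(-13 + z(-1, -4))*((2*X(3))*5) = (-13 + (-2 - 1))*((2*3)*5) = (-13 - 3)*(6*5) = -16*30 = -480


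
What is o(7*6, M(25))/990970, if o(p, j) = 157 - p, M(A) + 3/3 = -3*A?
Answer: 23/198194 ≈ 0.00011605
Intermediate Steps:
M(A) = -1 - 3*A
o(7*6, M(25))/990970 = (157 - 7*6)/990970 = (157 - 1*42)*(1/990970) = (157 - 42)*(1/990970) = 115*(1/990970) = 23/198194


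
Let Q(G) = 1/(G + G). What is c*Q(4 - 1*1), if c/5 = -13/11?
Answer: -65/66 ≈ -0.98485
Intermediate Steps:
c = -65/11 (c = 5*(-13/11) = -65/11 ≈ -5.9091)
Q(G) = 1/(2*G)
c*Q(4 - 1*1) = -65/(22*(4 - 1*1)) = -65/(22*(4 - 1)) = -65/(22*3) = -65/11*1/6 = -65/66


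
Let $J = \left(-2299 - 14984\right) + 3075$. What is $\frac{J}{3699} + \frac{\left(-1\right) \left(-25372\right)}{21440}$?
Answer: $- \frac{17564041}{6608880} \approx -2.6576$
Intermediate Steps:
$J = -14208$ ($J = -17283 + 3075 = -14208$)
$\frac{J}{3699} + \frac{\left(-1\right) \left(-25372\right)}{21440} = - \frac{14208}{3699} + \frac{\left(-1\right) \left(-25372\right)}{21440} = \left(-14208\right) \frac{1}{3699} + 25372 \cdot \frac{1}{21440} = - \frac{4736}{1233} + \frac{6343}{5360} = - \frac{17564041}{6608880}$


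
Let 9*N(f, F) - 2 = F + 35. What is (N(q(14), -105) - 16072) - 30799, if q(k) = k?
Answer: -421907/9 ≈ -46879.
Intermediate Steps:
N(f, F) = 37/9 + F/9 (N(f, F) = 2/9 + (F + 35)/9 = 2/9 + (35 + F)/9 = 2/9 + (35/9 + F/9) = 37/9 + F/9)
(N(q(14), -105) - 16072) - 30799 = ((37/9 + (1/9)*(-105)) - 16072) - 30799 = ((37/9 - 35/3) - 16072) - 30799 = (-68/9 - 16072) - 30799 = -144716/9 - 30799 = -421907/9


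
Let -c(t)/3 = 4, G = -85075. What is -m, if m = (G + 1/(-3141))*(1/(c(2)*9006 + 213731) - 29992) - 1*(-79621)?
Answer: -846828315062508451/331874919 ≈ -2.5516e+9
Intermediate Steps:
c(t) = -12 (c(t) = -3*4 = -12)
m = 846828315062508451/331874919 (m = (-85075 + 1/(-3141))*(1/(-12*9006 + 213731) - 29992) - 1*(-79621) = (-85075 - 1/3141)*(1/(-108072 + 213731) - 29992) + 79621 = -267220576*(1/105659 - 29992)/3141 + 79621 = -267220576/3141*(-3168924727/105659) + 79621 = 846801890849582752/331874919 + 79621 = 846828315062508451/331874919 ≈ 2.5516e+9)
-m = -1*846828315062508451/331874919 = -846828315062508451/331874919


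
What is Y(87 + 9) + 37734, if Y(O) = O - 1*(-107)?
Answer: 37937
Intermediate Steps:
Y(O) = 107 + O (Y(O) = O + 107 = 107 + O)
Y(87 + 9) + 37734 = (107 + (87 + 9)) + 37734 = (107 + 96) + 37734 = 203 + 37734 = 37937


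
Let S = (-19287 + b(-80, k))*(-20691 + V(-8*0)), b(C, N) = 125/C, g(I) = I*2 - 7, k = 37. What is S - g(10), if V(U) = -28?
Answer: 6394235415/16 ≈ 3.9964e+8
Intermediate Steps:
g(I) = -7 + 2*I (g(I) = 2*I - 7 = -7 + 2*I)
S = 6394235623/16 (S = (-19287 + 125/(-80))*(-20691 - 28) = (-19287 + 125*(-1/80))*(-20719) = (-19287 - 25/16)*(-20719) = -308617/16*(-20719) = 6394235623/16 ≈ 3.9964e+8)
S - g(10) = 6394235623/16 - (-7 + 2*10) = 6394235623/16 - (-7 + 20) = 6394235623/16 - 1*13 = 6394235623/16 - 13 = 6394235415/16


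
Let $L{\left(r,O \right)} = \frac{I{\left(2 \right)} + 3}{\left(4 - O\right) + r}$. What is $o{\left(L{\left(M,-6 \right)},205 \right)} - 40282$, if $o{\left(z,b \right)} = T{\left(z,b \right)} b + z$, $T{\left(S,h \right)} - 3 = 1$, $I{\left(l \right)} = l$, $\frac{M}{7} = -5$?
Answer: $- \frac{197311}{5} \approx -39462.0$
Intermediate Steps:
$M = -35$ ($M = 7 \left(-5\right) = -35$)
$T{\left(S,h \right)} = 4$ ($T{\left(S,h \right)} = 3 + 1 = 4$)
$L{\left(r,O \right)} = \frac{5}{4 + r - O}$ ($L{\left(r,O \right)} = \frac{2 + 3}{\left(4 - O\right) + r} = \frac{5}{4 + r - O}$)
$o{\left(z,b \right)} = z + 4 b$ ($o{\left(z,b \right)} = 4 b + z = z + 4 b$)
$o{\left(L{\left(M,-6 \right)},205 \right)} - 40282 = \left(\frac{5}{4 - 35 - -6} + 4 \cdot 205\right) - 40282 = \left(\frac{5}{4 - 35 + 6} + 820\right) - 40282 = \left(\frac{5}{-25} + 820\right) - 40282 = \left(5 \left(- \frac{1}{25}\right) + 820\right) - 40282 = \left(- \frac{1}{5} + 820\right) - 40282 = \frac{4099}{5} - 40282 = - \frac{197311}{5}$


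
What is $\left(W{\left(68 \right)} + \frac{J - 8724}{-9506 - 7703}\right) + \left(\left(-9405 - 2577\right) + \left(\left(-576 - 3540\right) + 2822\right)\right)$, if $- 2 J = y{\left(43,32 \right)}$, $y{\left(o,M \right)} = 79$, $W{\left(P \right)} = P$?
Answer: $- \frac{454575417}{34418} \approx -13207.0$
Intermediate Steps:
$J = - \frac{79}{2}$ ($J = \left(- \frac{1}{2}\right) 79 = - \frac{79}{2} \approx -39.5$)
$\left(W{\left(68 \right)} + \frac{J - 8724}{-9506 - 7703}\right) + \left(\left(-9405 - 2577\right) + \left(\left(-576 - 3540\right) + 2822\right)\right) = \left(68 + \frac{- \frac{79}{2} - 8724}{-9506 - 7703}\right) + \left(\left(-9405 - 2577\right) + \left(\left(-576 - 3540\right) + 2822\right)\right) = \left(68 - \frac{17527}{2 \left(-17209\right)}\right) + \left(-11982 + \left(-4116 + 2822\right)\right) = \left(68 - - \frac{17527}{34418}\right) - 13276 = \left(68 + \frac{17527}{34418}\right) - 13276 = \frac{2357951}{34418} - 13276 = - \frac{454575417}{34418}$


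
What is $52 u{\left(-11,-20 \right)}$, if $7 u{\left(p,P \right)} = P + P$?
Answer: $- \frac{2080}{7} \approx -297.14$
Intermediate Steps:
$u{\left(p,P \right)} = \frac{2 P}{7}$ ($u{\left(p,P \right)} = \frac{P + P}{7} = \frac{2 P}{7}$)
$52 u{\left(-11,-20 \right)} = 52 \cdot \frac{2}{7} \left(-20\right) = 52 \left(- \frac{40}{7}\right) = - \frac{2080}{7}$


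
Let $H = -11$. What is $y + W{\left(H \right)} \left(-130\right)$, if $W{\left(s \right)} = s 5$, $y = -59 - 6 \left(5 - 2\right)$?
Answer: $7073$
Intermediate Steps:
$y = -77$ ($y = -59 - 6 \cdot 3 = -59 - 18 = -77$)
$W{\left(s \right)} = 5 s$
$y + W{\left(H \right)} \left(-130\right) = -77 + 5 \left(-11\right) \left(-130\right) = -77 - -7150 = -77 + 7150 = 7073$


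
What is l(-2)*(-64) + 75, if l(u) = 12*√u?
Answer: 75 - 768*I*√2 ≈ 75.0 - 1086.1*I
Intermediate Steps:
l(-2)*(-64) + 75 = (12*√(-2))*(-64) + 75 = (12*(I*√2))*(-64) + 75 = (12*I*√2)*(-64) + 75 = -768*I*√2 + 75 = 75 - 768*I*√2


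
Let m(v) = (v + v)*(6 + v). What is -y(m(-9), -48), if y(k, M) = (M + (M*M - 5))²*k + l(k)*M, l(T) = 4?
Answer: -273617862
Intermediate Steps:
m(v) = 2*v*(6 + v) (m(v) = (2*v)*(6 + v) = 2*v*(6 + v))
y(k, M) = 4*M + k*(-5 + M + M²)² (y(k, M) = (M + (M*M - 5))²*k + 4*M = (M + (M² - 5))²*k + 4*M = (M + (-5 + M²))²*k + 4*M = (-5 + M + M²)²*k + 4*M = k*(-5 + M + M²)² + 4*M = 4*M + k*(-5 + M + M²)²)
-y(m(-9), -48) = -(4*(-48) + (2*(-9)*(6 - 9))*(-5 - 48 + (-48)²)²) = -(-192 + (2*(-9)*(-3))*(-5 - 48 + 2304)²) = -(-192 + 54*2251²) = -(-192 + 54*5067001) = -(-192 + 273618054) = -1*273617862 = -273617862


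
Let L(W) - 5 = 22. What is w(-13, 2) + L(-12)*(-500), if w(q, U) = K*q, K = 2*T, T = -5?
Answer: -13370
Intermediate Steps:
K = -10 (K = 2*(-5) = -10)
L(W) = 27 (L(W) = 5 + 22 = 27)
w(q, U) = -10*q
w(-13, 2) + L(-12)*(-500) = -10*(-13) + 27*(-500) = 130 - 13500 = -13370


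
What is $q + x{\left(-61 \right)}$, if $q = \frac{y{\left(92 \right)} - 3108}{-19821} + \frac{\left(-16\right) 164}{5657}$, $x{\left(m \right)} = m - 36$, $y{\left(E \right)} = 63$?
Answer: $- \frac{3637047416}{37375799} \approx -97.31$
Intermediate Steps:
$x{\left(m \right)} = -36 + m$
$q = - \frac{11594913}{37375799}$ ($q = \frac{63 - 3108}{-19821} + \frac{\left(-16\right) 164}{5657} = \left(63 - 3108\right) \left(- \frac{1}{19821}\right) - \frac{2624}{5657} = \left(-3045\right) \left(- \frac{1}{19821}\right) - \frac{2624}{5657} = \frac{1015}{6607} - \frac{2624}{5657} = - \frac{11594913}{37375799} \approx -0.31023$)
$q + x{\left(-61 \right)} = - \frac{11594913}{37375799} - 97 = - \frac{3637047416}{37375799}$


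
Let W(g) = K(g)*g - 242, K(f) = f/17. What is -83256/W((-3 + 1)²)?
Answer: 235892/683 ≈ 345.38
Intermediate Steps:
K(f) = f/17 (K(f) = f*(1/17) = f/17)
W(g) = -242 + g²/17 (W(g) = (g/17)*g - 242 = g²/17 - 242 = -242 + g²/17)
-83256/W((-3 + 1)²) = -83256/(-242 + ((-3 + 1)²)²/17) = -83256/(-242 + ((-2)²)²/17) = -83256/(-242 + (1/17)*4²) = -83256/(-242 + (1/17)*16) = -83256/(-242 + 16/17) = -83256/(-4098/17) = -83256*(-17/4098) = 235892/683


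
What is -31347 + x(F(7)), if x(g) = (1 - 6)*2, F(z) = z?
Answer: -31357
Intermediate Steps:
x(g) = -10 (x(g) = -5*2 = -10)
-31347 + x(F(7)) = -31347 - 10 = -31357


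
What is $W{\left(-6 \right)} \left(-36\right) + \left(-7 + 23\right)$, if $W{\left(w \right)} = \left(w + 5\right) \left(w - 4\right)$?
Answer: $-344$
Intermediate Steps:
$W{\left(w \right)} = \left(-4 + w\right) \left(5 + w\right)$ ($W{\left(w \right)} = \left(5 + w\right) \left(-4 + w\right) = \left(-4 + w\right) \left(5 + w\right)$)
$W{\left(-6 \right)} \left(-36\right) + \left(-7 + 23\right) = \left(-20 - 6 + \left(-6\right)^{2}\right) \left(-36\right) + \left(-7 + 23\right) = \left(-20 - 6 + 36\right) \left(-36\right) + 16 = 10 \left(-36\right) + 16 = -360 + 16 = -344$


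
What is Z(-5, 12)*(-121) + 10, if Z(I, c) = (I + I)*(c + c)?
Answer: 29050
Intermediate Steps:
Z(I, c) = 4*I*c (Z(I, c) = (2*I)*(2*c) = 4*I*c)
Z(-5, 12)*(-121) + 10 = (4*(-5)*12)*(-121) + 10 = -240*(-121) + 10 = 29040 + 10 = 29050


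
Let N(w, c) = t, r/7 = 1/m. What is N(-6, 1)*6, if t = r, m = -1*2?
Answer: -21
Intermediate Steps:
m = -2
r = -7/2 (r = 7/(-2) = 7*(-1/2) = -7/2 ≈ -3.5000)
t = -7/2 ≈ -3.5000
N(w, c) = -7/2
N(-6, 1)*6 = -7/2*6 = -21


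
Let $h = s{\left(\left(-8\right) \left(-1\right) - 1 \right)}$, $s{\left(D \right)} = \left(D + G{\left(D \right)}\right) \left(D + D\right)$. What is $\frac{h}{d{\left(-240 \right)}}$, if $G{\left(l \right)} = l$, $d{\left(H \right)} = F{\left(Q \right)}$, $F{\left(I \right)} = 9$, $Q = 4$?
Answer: $\frac{196}{9} \approx 21.778$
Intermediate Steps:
$d{\left(H \right)} = 9$
$s{\left(D \right)} = 4 D^{2}$ ($s{\left(D \right)} = \left(D + D\right) \left(D + D\right) = 2 D 2 D = 4 D^{2}$)
$h = 196$ ($h = 4 \left(\left(-8\right) \left(-1\right) - 1\right)^{2} = 4 \left(8 - 1\right)^{2} = 4 \cdot 7^{2} = 4 \cdot 49 = 196$)
$\frac{h}{d{\left(-240 \right)}} = \frac{196}{9}$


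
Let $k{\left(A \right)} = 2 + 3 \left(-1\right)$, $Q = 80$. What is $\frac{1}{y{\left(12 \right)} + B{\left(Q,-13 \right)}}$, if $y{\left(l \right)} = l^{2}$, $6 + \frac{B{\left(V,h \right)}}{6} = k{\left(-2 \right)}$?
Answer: $\frac{1}{102} \approx 0.0098039$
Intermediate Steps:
$k{\left(A \right)} = -1$ ($k{\left(A \right)} = 2 - 3 = -1$)
$B{\left(V,h \right)} = -42$ ($B{\left(V,h \right)} = -36 + 6 \left(-1\right) = -36 - 6 = -42$)
$\frac{1}{y{\left(12 \right)} + B{\left(Q,-13 \right)}} = \frac{1}{12^{2} - 42} = \frac{1}{144 - 42} = \frac{1}{102}$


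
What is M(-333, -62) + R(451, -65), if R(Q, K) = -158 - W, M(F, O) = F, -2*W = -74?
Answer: -528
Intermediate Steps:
W = 37 (W = -½*(-74) = 37)
R(Q, K) = -195 (R(Q, K) = -158 - 1*37 = -158 - 37 = -195)
M(-333, -62) + R(451, -65) = -333 - 195 = -528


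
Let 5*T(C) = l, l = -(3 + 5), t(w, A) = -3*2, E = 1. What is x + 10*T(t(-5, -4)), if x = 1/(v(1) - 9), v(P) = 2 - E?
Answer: -129/8 ≈ -16.125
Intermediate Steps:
t(w, A) = -6
v(P) = 1 (v(P) = 2 - 1*1 = 2 - 1 = 1)
l = -8 (l = -1*8 = -8)
T(C) = -8/5 (T(C) = (1/5)*(-8) = -8/5)
x = -1/8 (x = 1/(1 - 9) = 1/(-8) = -1/8 ≈ -0.12500)
x + 10*T(t(-5, -4)) = -1/8 + 10*(-8/5) = -1/8 - 16 = -129/8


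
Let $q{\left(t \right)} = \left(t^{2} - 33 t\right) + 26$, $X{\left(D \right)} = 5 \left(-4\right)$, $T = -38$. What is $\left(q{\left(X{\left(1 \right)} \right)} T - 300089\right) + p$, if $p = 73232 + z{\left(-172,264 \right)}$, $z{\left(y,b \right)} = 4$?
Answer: $-268121$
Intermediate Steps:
$X{\left(D \right)} = -20$
$q{\left(t \right)} = 26 + t^{2} - 33 t$
$p = 73236$ ($p = 73232 + 4 = 73236$)
$\left(q{\left(X{\left(1 \right)} \right)} T - 300089\right) + p = \left(\left(26 + \left(-20\right)^{2} - -660\right) \left(-38\right) - 300089\right) + 73236 = \left(\left(26 + 400 + 660\right) \left(-38\right) - 300089\right) + 73236 = \left(1086 \left(-38\right) - 300089\right) + 73236 = \left(-41268 - 300089\right) + 73236 = -341357 + 73236 = -268121$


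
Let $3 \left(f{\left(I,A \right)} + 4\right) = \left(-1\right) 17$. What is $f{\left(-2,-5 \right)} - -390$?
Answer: $\frac{1141}{3} \approx 380.33$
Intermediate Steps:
$f{\left(I,A \right)} = - \frac{29}{3}$ ($f{\left(I,A \right)} = -4 + \frac{\left(-1\right) 17}{3} = -4 + \frac{1}{3} \left(-17\right) = -4 - \frac{17}{3} = - \frac{29}{3}$)
$f{\left(-2,-5 \right)} - -390 = - \frac{29}{3} - -390 = - \frac{29}{3} + 390 = \frac{1141}{3}$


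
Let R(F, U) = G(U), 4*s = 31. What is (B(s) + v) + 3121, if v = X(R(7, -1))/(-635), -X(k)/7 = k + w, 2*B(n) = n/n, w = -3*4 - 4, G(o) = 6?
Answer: 792833/254 ≈ 3121.4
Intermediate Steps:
s = 31/4 (s = (¼)*31 = 31/4 ≈ 7.7500)
w = -16 (w = -12 - 4 = -16)
R(F, U) = 6
B(n) = ½ (B(n) = (n/n)/2 = (½)*1 = ½)
X(k) = 112 - 7*k (X(k) = -7*(k - 16) = -7*(-16 + k) = 112 - 7*k)
v = -14/127 (v = (112 - 7*6)/(-635) = (112 - 42)*(-1/635) = 70*(-1/635) = -14/127 ≈ -0.11024)
(B(s) + v) + 3121 = (½ - 14/127) + 3121 = 99/254 + 3121 = 792833/254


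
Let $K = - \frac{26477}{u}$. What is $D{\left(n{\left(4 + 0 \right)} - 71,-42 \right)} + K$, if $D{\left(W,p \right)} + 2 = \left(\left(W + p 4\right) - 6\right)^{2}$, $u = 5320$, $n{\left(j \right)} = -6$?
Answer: $\frac{335128203}{5320} \approx 62994.0$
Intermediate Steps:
$K = - \frac{26477}{5320} \approx -4.9769$
$D{\left(W,p \right)} = -2 + \left(-6 + W + 4 p\right)^{2}$ ($D{\left(W,p \right)} = -2 + \left(\left(W + p 4\right) - 6\right)^{2} = -2 + \left(\left(W + 4 p\right) - 6\right)^{2} = -2 + \left(-6 + W + 4 p\right)^{2}$)
$D{\left(n{\left(4 + 0 \right)} - 71,-42 \right)} + K = \left(-2 + \left(-6 - 77 + 4 \left(-42\right)\right)^{2}\right) - \frac{26477}{5320} = \left(-2 + \left(-6 - 77 - 168\right)^{2}\right) - \frac{26477}{5320} = \left(-2 + \left(-251\right)^{2}\right) - \frac{26477}{5320} = \left(-2 + 63001\right) - \frac{26477}{5320} = 62999 - \frac{26477}{5320} = \frac{335128203}{5320}$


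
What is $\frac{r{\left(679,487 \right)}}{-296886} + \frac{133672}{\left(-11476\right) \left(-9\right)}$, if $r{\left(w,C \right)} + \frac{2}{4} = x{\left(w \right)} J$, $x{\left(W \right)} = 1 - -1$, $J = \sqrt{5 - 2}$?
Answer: $\frac{6614232839}{5110595604} - \frac{\sqrt{3}}{148443} \approx 1.2942$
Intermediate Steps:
$J = \sqrt{3} \approx 1.732$
$x{\left(W \right)} = 2$ ($x{\left(W \right)} = 1 + 1 = 2$)
$r{\left(w,C \right)} = - \frac{1}{2} + 2 \sqrt{3}$
$\frac{r{\left(679,487 \right)}}{-296886} + \frac{133672}{\left(-11476\right) \left(-9\right)} = \frac{- \frac{1}{2} + 2 \sqrt{3}}{-296886} + \frac{133672}{\left(-11476\right) \left(-9\right)} = \left(- \frac{1}{2} + 2 \sqrt{3}\right) \left(- \frac{1}{296886}\right) + \frac{133672}{103284} = \left(\frac{1}{593772} - \frac{\sqrt{3}}{148443}\right) + 133672 \cdot \frac{1}{103284} = \left(\frac{1}{593772} - \frac{\sqrt{3}}{148443}\right) + \frac{33418}{25821} = \frac{6614232839}{5110595604} - \frac{\sqrt{3}}{148443}$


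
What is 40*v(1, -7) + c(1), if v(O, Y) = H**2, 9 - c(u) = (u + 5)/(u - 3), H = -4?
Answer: 652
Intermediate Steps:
c(u) = 9 - (5 + u)/(-3 + u) (c(u) = 9 - (u + 5)/(u - 3) = 9 - (5 + u)/(-3 + u))
v(O, Y) = 16 (v(O, Y) = (-4)**2 = 16)
40*v(1, -7) + c(1) = 40*16 + 8*(-4 + 1)/(-3 + 1) = 640 + 8*(-3)/(-2) = 640 + 8*(-1/2)*(-3) = 640 + 12 = 652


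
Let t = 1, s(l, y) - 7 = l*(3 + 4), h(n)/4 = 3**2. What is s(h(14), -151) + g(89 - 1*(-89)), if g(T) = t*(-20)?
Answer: 239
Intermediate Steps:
h(n) = 36 (h(n) = 4*3**2 = 4*9 = 36)
s(l, y) = 7 + 7*l (s(l, y) = 7 + l*(3 + 4) = 7 + l*7 = 7 + 7*l)
g(T) = -20 (g(T) = 1*(-20) = -20)
s(h(14), -151) + g(89 - 1*(-89)) = (7 + 7*36) - 20 = (7 + 252) - 20 = 259 - 20 = 239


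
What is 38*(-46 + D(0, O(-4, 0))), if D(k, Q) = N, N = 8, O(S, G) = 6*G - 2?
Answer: -1444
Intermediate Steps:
O(S, G) = -2 + 6*G
D(k, Q) = 8
38*(-46 + D(0, O(-4, 0))) = 38*(-46 + 8) = 38*(-38) = -1444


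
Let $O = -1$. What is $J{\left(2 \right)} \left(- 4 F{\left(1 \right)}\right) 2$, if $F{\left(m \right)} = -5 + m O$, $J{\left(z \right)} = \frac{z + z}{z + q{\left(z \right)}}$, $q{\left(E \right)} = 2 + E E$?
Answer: $24$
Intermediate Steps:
$q{\left(E \right)} = 2 + E^{2}$
$J{\left(z \right)} = \frac{2 z}{2 + z + z^{2}}$ ($J{\left(z \right)} = \frac{z + z}{z + \left(2 + z^{2}\right)} = \frac{2 z}{2 + z + z^{2}}$)
$F{\left(m \right)} = -5 - m$ ($F{\left(m \right)} = -5 + m \left(-1\right) = -5 - m$)
$J{\left(2 \right)} \left(- 4 F{\left(1 \right)}\right) 2 = 2 \cdot 2 \frac{1}{2 + 2 + 2^{2}} \left(- 4 \left(-5 - 1\right)\right) 2 = 2 \cdot 2 \frac{1}{2 + 2 + 4} \left(- 4 \left(-5 - 1\right)\right) 2 = 2 \cdot 2 \cdot \frac{1}{8} \left(\left(-4\right) \left(-6\right)\right) 2 = 2 \cdot 2 \cdot \frac{1}{8} \cdot 24 \cdot 2 = \frac{1}{2} \cdot 24 \cdot 2 = 12 \cdot 2 = 24$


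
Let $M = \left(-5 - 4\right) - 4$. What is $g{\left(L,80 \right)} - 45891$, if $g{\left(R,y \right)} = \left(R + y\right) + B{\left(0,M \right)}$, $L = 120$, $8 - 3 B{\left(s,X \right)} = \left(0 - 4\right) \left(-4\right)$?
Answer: $- \frac{137081}{3} \approx -45694.0$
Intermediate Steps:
$M = -13$ ($M = -9 - 4 = -13$)
$B{\left(s,X \right)} = - \frac{8}{3}$ ($B{\left(s,X \right)} = \frac{8}{3} - \frac{\left(0 - 4\right) \left(-4\right)}{3} = \frac{8}{3} - \frac{\left(-4\right) \left(-4\right)}{3} = \frac{8}{3} - \frac{16}{3} = - \frac{8}{3}$)
$g{\left(R,y \right)} = - \frac{8}{3} + R + y$ ($g{\left(R,y \right)} = \left(R + y\right) - \frac{8}{3} = - \frac{8}{3} + R + y$)
$g{\left(L,80 \right)} - 45891 = \left(- \frac{8}{3} + 120 + 80\right) - 45891 = \frac{592}{3} - 45891 = - \frac{137081}{3}$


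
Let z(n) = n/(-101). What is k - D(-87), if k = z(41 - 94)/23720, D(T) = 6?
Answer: -14374267/2395720 ≈ -6.0000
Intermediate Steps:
z(n) = -n/101 (z(n) = n*(-1/101) = -n/101)
k = 53/2395720 (k = -(41 - 94)/101/23720 = -1/101*(-53)*(1/23720) = (53/101)*(1/23720) = 53/2395720 ≈ 2.2123e-5)
k - D(-87) = 53/2395720 - 1*6 = 53/2395720 - 6 = -14374267/2395720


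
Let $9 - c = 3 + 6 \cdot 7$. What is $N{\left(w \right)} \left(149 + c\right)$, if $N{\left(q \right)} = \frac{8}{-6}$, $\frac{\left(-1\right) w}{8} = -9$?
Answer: $- \frac{452}{3} \approx -150.67$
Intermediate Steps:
$w = 72$ ($w = \left(-8\right) \left(-9\right) = 72$)
$c = -36$ ($c = 9 - \left(3 + 6 \cdot 7\right) = 9 - \left(3 + 42\right) = 9 - 45 = -36$)
$N{\left(q \right)} = - \frac{4}{3}$ ($N{\left(q \right)} = 8 \left(- \frac{1}{6}\right) = - \frac{4}{3}$)
$N{\left(w \right)} \left(149 + c\right) = - \frac{4 \left(149 - 36\right)}{3} = \left(- \frac{4}{3}\right) 113 = - \frac{452}{3}$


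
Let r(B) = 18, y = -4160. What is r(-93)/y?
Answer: -9/2080 ≈ -0.0043269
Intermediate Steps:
r(-93)/y = 18/(-4160) = 18*(-1/4160) = -9/2080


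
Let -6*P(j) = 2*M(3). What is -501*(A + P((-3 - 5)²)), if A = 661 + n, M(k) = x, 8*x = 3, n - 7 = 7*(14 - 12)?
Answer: -2732955/8 ≈ -3.4162e+5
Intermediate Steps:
n = 21 (n = 7 + 7*(14 - 12) = 7 + 7*2 = 7 + 14 = 21)
x = 3/8 (x = (⅛)*3 = 3/8 ≈ 0.37500)
M(k) = 3/8
P(j) = -⅛ (P(j) = -3/(3*8) = -⅙*¾ = -⅛)
A = 682 (A = 661 + 21 = 682)
-501*(A + P((-3 - 5)²)) = -501*(682 - ⅛) = -501*5455/8 = -2732955/8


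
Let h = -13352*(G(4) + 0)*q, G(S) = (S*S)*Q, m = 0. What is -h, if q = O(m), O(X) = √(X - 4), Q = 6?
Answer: 2563584*I ≈ 2.5636e+6*I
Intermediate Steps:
O(X) = √(-4 + X)
G(S) = 6*S² (G(S) = (S*S)*6 = S²*6 = 6*S²)
q = 2*I (q = √(-4 + 0) = √(-4) = 2*I ≈ 2.0*I)
h = -2563584*I (h = -13352*(6*4² + 0)*2*I = -13352*(6*16 + 0)*2*I = -13352*(96 + 0)*2*I = -1281792*2*I = -2563584*I ≈ -2.5636e+6*I)
-h = -(-2563584)*I = 2563584*I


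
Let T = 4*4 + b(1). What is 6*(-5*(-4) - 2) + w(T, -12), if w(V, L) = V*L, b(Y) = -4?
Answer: -36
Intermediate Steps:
T = 12 (T = 4*4 - 4 = 16 - 4 = 12)
w(V, L) = L*V
6*(-5*(-4) - 2) + w(T, -12) = 6*(-5*(-4) - 2) - 12*12 = 6*(20 - 2) - 144 = 6*18 - 144 = 108 - 144 = -36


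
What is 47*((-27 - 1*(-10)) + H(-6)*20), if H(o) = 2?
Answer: 1081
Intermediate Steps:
47*((-27 - 1*(-10)) + H(-6)*20) = 47*((-27 - 1*(-10)) + 2*20) = 47*((-27 + 10) + 40) = 47*(-17 + 40) = 47*23 = 1081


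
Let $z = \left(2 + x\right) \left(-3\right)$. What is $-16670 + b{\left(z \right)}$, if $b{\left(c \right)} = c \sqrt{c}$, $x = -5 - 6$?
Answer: $-16670 + 81 \sqrt{3} \approx -16530.0$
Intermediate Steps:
$x = -11$ ($x = -5 - 6 = -11$)
$z = 27$ ($z = \left(2 - 11\right) \left(-3\right) = \left(-9\right) \left(-3\right) = 27$)
$b{\left(c \right)} = c^{\frac{3}{2}}$
$-16670 + b{\left(z \right)} = -16670 + 27^{\frac{3}{2}} = -16670 + 81 \sqrt{3}$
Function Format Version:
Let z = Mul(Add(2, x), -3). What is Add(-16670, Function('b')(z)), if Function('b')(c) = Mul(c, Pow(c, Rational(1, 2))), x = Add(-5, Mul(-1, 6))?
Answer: Add(-16670, Mul(81, Pow(3, Rational(1, 2)))) ≈ -16530.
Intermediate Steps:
x = -11 (x = Add(-5, -6) = -11)
z = 27 (z = Mul(Add(2, -11), -3) = Mul(-9, -3) = 27)
Function('b')(c) = Pow(c, Rational(3, 2))
Add(-16670, Function('b')(z)) = Add(-16670, Pow(27, Rational(3, 2))) = Add(-16670, Mul(81, Pow(3, Rational(1, 2))))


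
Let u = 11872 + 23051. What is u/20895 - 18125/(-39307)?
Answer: 83401916/39110465 ≈ 2.1325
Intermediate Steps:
u = 34923
u/20895 - 18125/(-39307) = 34923/20895 - 18125/(-39307) = 34923*(1/20895) - 18125*(-1/39307) = 1663/995 + 18125/39307 = 83401916/39110465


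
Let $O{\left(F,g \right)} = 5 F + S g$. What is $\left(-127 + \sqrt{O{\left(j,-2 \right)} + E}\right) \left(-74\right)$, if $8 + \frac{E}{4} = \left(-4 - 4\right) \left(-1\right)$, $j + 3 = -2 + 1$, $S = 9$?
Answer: $9398 - 74 i \sqrt{38} \approx 9398.0 - 456.17 i$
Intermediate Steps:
$j = -4$ ($j = -3 + \left(-2 + 1\right) = -3 - 1 = -4$)
$E = 0$ ($E = -32 + 4 \left(-4 - 4\right) \left(-1\right) = -32 + 4 \left(\left(-8\right) \left(-1\right)\right) = -32 + 4 \cdot 8 = -32 + 32 = 0$)
$O{\left(F,g \right)} = 5 F + 9 g$
$\left(-127 + \sqrt{O{\left(j,-2 \right)} + E}\right) \left(-74\right) = \left(-127 + \sqrt{\left(5 \left(-4\right) + 9 \left(-2\right)\right) + 0}\right) \left(-74\right) = \left(-127 + \sqrt{\left(-20 - 18\right) + 0}\right) \left(-74\right) = \left(-127 + \sqrt{-38 + 0}\right) \left(-74\right) = \left(-127 + \sqrt{-38}\right) \left(-74\right) = \left(-127 + i \sqrt{38}\right) \left(-74\right) = 9398 - 74 i \sqrt{38}$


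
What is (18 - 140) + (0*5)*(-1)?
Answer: -122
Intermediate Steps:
(18 - 140) + (0*5)*(-1) = -122 + 0*(-1) = -122 + 0 = -122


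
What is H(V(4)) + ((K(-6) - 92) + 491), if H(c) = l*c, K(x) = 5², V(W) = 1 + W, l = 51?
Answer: 679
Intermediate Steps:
K(x) = 25
H(c) = 51*c
H(V(4)) + ((K(-6) - 92) + 491) = 51*(1 + 4) + ((25 - 92) + 491) = 51*5 + (-67 + 491) = 255 + 424 = 679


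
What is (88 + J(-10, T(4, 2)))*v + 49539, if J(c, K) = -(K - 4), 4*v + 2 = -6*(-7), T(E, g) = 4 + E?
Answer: 50379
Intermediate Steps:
v = 10 (v = -1/2 + (-6*(-7))/4 = -1/2 + (1/4)*42 = -1/2 + 21/2 = 10)
J(c, K) = 4 - K (J(c, K) = -(-4 + K) = 4 - K)
(88 + J(-10, T(4, 2)))*v + 49539 = (88 + (4 - (4 + 4)))*10 + 49539 = (88 + (4 - 1*8))*10 + 49539 = (88 + (4 - 8))*10 + 49539 = (88 - 4)*10 + 49539 = 84*10 + 49539 = 840 + 49539 = 50379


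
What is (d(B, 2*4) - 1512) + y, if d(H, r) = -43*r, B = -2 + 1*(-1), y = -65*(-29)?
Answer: 29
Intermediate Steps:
y = 1885
B = -3 (B = -2 - 1 = -3)
(d(B, 2*4) - 1512) + y = (-86*4 - 1512) + 1885 = (-43*8 - 1512) + 1885 = (-344 - 1512) + 1885 = -1856 + 1885 = 29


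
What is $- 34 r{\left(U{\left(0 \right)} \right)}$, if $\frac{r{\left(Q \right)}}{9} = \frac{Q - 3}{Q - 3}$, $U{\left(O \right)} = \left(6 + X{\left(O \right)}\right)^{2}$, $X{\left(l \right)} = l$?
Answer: $-306$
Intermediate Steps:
$U{\left(O \right)} = \left(6 + O\right)^{2}$
$r{\left(Q \right)} = 9$ ($r{\left(Q \right)} = 9 \frac{Q - 3}{Q - 3} = 9 \frac{-3 + Q}{-3 + Q} = 9 \cdot 1 = 9$)
$- 34 r{\left(U{\left(0 \right)} \right)} = \left(-34\right) 9 = -306$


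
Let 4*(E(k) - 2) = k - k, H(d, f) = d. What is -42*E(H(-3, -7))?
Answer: -84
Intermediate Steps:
E(k) = 2 (E(k) = 2 + (k - k)/4 = 2 + (¼)*0 = 2 + 0 = 2)
-42*E(H(-3, -7)) = -42*2 = -84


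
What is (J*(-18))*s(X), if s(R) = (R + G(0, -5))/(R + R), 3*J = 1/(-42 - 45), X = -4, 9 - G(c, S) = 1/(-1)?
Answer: -3/58 ≈ -0.051724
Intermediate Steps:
G(c, S) = 10 (G(c, S) = 9 - 1/(-1) = 9 - (-1) = 9 - 1*(-1) = 9 + 1 = 10)
J = -1/261 (J = 1/(3*(-42 - 45)) = (1/3)/(-87) = (1/3)*(-1/87) = -1/261 ≈ -0.0038314)
s(R) = (10 + R)/(2*R) (s(R) = (R + 10)/(R + R) = (10 + R)/((2*R)) = (10 + R)*(1/(2*R)) = (10 + R)/(2*R))
(J*(-18))*s(X) = (-1/261*(-18))*((1/2)*(10 - 4)/(-4)) = 2*((1/2)*(-1/4)*6)/29 = (2/29)*(-3/4) = -3/58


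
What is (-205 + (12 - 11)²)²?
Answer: 41616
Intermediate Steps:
(-205 + (12 - 11)²)² = (-205 + 1²)² = (-205 + 1)² = (-204)² = 41616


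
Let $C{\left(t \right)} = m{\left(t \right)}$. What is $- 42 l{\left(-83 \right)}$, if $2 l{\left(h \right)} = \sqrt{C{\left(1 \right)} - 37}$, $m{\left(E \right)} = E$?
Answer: $- 126 i \approx - 126.0 i$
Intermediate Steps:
$C{\left(t \right)} = t$
$l{\left(h \right)} = 3 i$ ($l{\left(h \right)} = \frac{\sqrt{1 - 37}}{2} = \frac{\sqrt{-36}}{2} = \frac{6 i}{2} = 3 i$)
$- 42 l{\left(-83 \right)} = - 42 \cdot 3 i = - 126 i$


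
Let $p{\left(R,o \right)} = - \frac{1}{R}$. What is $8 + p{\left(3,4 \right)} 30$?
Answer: $-2$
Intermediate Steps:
$8 + p{\left(3,4 \right)} 30 = 8 + - \frac{1}{3} \cdot 30 = 8 + \left(-1\right) \frac{1}{3} \cdot 30 = 8 - 10 = -2$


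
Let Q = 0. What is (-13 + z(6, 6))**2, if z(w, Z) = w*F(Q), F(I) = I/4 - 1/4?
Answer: 841/4 ≈ 210.25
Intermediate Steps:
F(I) = -1/4 + I/4 (F(I) = I*(1/4) - 1*1/4 = I/4 - 1/4 = -1/4 + I/4)
z(w, Z) = -w/4 (z(w, Z) = w*(-1/4 + (1/4)*0) = w*(-1/4 + 0) = w*(-1/4) = -w/4)
(-13 + z(6, 6))**2 = (-13 - 1/4*6)**2 = (-13 - 3/2)**2 = (-29/2)**2 = 841/4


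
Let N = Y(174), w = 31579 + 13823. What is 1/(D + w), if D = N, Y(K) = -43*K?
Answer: 1/37920 ≈ 2.6371e-5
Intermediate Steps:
w = 45402
N = -7482 (N = -43*174 = -7482)
D = -7482
1/(D + w) = 1/(-7482 + 45402) = 1/37920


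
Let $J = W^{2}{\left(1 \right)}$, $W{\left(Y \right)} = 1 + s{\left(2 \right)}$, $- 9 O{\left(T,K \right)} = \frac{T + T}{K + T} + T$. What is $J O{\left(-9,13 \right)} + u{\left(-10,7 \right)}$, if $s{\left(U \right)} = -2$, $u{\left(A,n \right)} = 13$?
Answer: $\frac{29}{2} \approx 14.5$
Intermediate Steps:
$O{\left(T,K \right)} = - \frac{T}{9} - \frac{2 T}{9 \left(K + T\right)}$ ($O{\left(T,K \right)} = - \frac{\frac{T + T}{K + T} + T}{9} = - \frac{\frac{2 T}{K + T} + T}{9} = - \frac{T + \frac{2 T}{K + T}}{9} = - \frac{T}{9} - \frac{2 T}{9 \left(K + T\right)}$)
$W{\left(Y \right)} = -1$ ($W{\left(Y \right)} = 1 - 2 = -1$)
$J = 1$ ($J = \left(-1\right)^{2} = 1$)
$J O{\left(-9,13 \right)} + u{\left(-10,7 \right)} = 1 \left(\left(-1\right) \left(-9\right) \frac{1}{9 \cdot 13 + 9 \left(-9\right)} \left(2 + 13 - 9\right)\right) + 13 = 1 \left(\left(-1\right) \left(-9\right) \frac{1}{117 - 81} \cdot 6\right) + 13 = 1 \left(\left(-1\right) \left(-9\right) \frac{1}{36} \cdot 6\right) + 13 = 1 \cdot \frac{3}{2} + 13 = \frac{3}{2} + 13 = \frac{29}{2}$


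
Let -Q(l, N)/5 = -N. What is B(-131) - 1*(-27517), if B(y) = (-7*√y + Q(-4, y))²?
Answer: 450123 + 9170*I*√131 ≈ 4.5012e+5 + 1.0496e+5*I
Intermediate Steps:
Q(l, N) = 5*N (Q(l, N) = -(-5)*N = 5*N)
B(y) = (-7*√y + 5*y)²
B(-131) - 1*(-27517) = (-5*(-131) + 7*√(-131))² - 1*(-27517) = (655 + 7*(I*√131))² + 27517 = (655 + 7*I*√131)² + 27517 = 27517 + (655 + 7*I*√131)²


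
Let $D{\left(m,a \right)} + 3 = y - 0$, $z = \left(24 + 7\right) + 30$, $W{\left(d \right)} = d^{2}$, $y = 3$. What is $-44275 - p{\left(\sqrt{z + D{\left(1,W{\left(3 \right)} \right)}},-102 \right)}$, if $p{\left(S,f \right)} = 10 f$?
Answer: $-43255$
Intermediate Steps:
$z = 61$ ($z = 31 + 30 = 61$)
$D{\left(m,a \right)} = 0$ ($D{\left(m,a \right)} = -3 + \left(3 - 0\right) = -3 + \left(3 + 0\right) = -3 + 3 = 0$)
$-44275 - p{\left(\sqrt{z + D{\left(1,W{\left(3 \right)} \right)}},-102 \right)} = -44275 - 10 \left(-102\right) = -44275 - -1020 = -44275 + 1020 = -43255$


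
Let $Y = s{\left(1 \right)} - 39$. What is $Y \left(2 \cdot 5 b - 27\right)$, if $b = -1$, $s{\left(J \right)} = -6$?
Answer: $1665$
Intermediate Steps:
$Y = -45$ ($Y = -6 - 39 = -45$)
$Y \left(2 \cdot 5 b - 27\right) = - 45 \left(2 \cdot 5 \left(-1\right) - 27\right) = - 45 \left(10 \left(-1\right) - 27\right) = - 45 \left(-10 - 27\right) = \left(-45\right) \left(-37\right) = 1665$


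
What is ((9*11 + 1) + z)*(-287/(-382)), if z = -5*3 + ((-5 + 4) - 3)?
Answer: 23247/382 ≈ 60.856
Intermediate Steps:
z = -19 (z = -15 + (-1 - 3) = -15 - 4 = -19)
((9*11 + 1) + z)*(-287/(-382)) = ((9*11 + 1) - 19)*(-287/(-382)) = ((99 + 1) - 19)*(-287*(-1/382)) = (100 - 19)*(287/382) = 81*(287/382) = 23247/382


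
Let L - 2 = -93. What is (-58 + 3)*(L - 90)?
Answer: 9955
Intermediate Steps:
L = -91 (L = 2 - 93 = -91)
(-58 + 3)*(L - 90) = (-58 + 3)*(-91 - 90) = -55*(-181) = 9955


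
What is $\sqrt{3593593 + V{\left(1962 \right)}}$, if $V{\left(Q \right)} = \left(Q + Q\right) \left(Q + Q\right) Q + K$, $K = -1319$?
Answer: $\sqrt{30214028786} \approx 1.7382 \cdot 10^{5}$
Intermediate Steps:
$V{\left(Q \right)} = -1319 + 4 Q^{3}$ ($V{\left(Q \right)} = \left(Q + Q\right) \left(Q + Q\right) Q - 1319 = 2 Q 2 Q Q - 1319 = 4 Q^{2} Q - 1319 = 4 Q^{3} - 1319 = -1319 + 4 Q^{3}$)
$\sqrt{3593593 + V{\left(1962 \right)}} = \sqrt{3593593 - \left(1319 - 4 \cdot 1962^{3}\right)} = \sqrt{3593593 + \left(-1319 + 4 \cdot 7552609128\right)} = \sqrt{3593593 + \left(-1319 + 30210436512\right)} = \sqrt{3593593 + 30210435193} = \sqrt{30214028786}$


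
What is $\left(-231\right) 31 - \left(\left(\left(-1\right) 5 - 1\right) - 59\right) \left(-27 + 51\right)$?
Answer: $-5601$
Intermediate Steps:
$\left(-231\right) 31 - \left(\left(\left(-1\right) 5 - 1\right) - 59\right) \left(-27 + 51\right) = -7161 - \left(\left(-5 - 1\right) - 59\right) 24 = -7161 - \left(-6 - 59\right) 24 = -7161 - \left(-65\right) 24 = -7161 - -1560 = -7161 + 1560 = -5601$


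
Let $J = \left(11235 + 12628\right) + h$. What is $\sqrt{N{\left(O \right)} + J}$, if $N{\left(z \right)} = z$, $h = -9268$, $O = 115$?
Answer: $\sqrt{14710} \approx 121.28$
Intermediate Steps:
$J = 14595$ ($J = \left(11235 + 12628\right) - 9268 = 23863 - 9268 = 14595$)
$\sqrt{N{\left(O \right)} + J} = \sqrt{115 + 14595} = \sqrt{14710}$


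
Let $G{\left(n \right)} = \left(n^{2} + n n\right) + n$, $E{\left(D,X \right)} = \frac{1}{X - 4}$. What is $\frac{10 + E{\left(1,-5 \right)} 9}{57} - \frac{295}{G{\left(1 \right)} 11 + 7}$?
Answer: $- \frac{1097}{152} \approx -7.2171$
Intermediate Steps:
$E{\left(D,X \right)} = \frac{1}{-4 + X}$
$G{\left(n \right)} = n + 2 n^{2}$ ($G{\left(n \right)} = \left(n^{2} + n^{2}\right) + n = 2 n^{2} + n = n + 2 n^{2}$)
$\frac{10 + E{\left(1,-5 \right)} 9}{57} - \frac{295}{G{\left(1 \right)} 11 + 7} = \frac{10 + \frac{1}{-4 - 5} \cdot 9}{57} - \frac{295}{1 \left(1 + 2 \cdot 1\right) 11 + 7} = \left(10 + \frac{1}{-9} \cdot 9\right) \frac{1}{57} - \frac{295}{1 \left(1 + 2\right) 11 + 7} = \left(10 - 1\right) \frac{1}{57} - \frac{295}{1 \cdot 3 \cdot 11 + 7} = \left(10 - 1\right) \frac{1}{57} - \frac{295}{3 \cdot 11 + 7} = 9 \cdot \frac{1}{57} - \frac{295}{33 + 7} = \frac{3}{19} - \frac{295}{40} = \frac{3}{19} - \frac{59}{8} = - \frac{1097}{152}$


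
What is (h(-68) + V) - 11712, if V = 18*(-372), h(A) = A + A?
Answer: -18544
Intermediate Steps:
h(A) = 2*A
V = -6696
(h(-68) + V) - 11712 = (2*(-68) - 6696) - 11712 = (-136 - 6696) - 11712 = -6832 - 11712 = -18544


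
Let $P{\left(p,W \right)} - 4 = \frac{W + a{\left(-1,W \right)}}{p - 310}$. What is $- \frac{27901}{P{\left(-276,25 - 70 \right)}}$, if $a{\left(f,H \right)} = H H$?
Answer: $- \frac{8174993}{182} \approx -44918.0$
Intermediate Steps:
$a{\left(f,H \right)} = H^{2}$
$P{\left(p,W \right)} = 4 + \frac{W + W^{2}}{-310 + p}$ ($P{\left(p,W \right)} = 4 + \frac{W + W^{2}}{p - 310} = 4 + \frac{W + W^{2}}{-310 + p}$)
$- \frac{27901}{P{\left(-276,25 - 70 \right)}} = - \frac{27901}{\frac{1}{-310 - 276} \left(-1240 + \left(25 - 70\right) + \left(25 - 70\right)^{2} + 4 \left(-276\right)\right)} = - \frac{27901}{\frac{1}{-586} \left(-1240 - 45 + \left(-45\right)^{2} - 1104\right)} = - \frac{27901}{\left(- \frac{1}{586}\right) \left(-1240 - 45 + 2025 - 1104\right)} = - \frac{27901}{\left(- \frac{1}{586}\right) \left(-364\right)} = - \frac{27901}{\frac{182}{293}} = \left(-27901\right) \frac{293}{182} = - \frac{8174993}{182}$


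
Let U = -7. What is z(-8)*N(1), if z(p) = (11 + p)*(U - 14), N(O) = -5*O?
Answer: 315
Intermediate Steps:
z(p) = -231 - 21*p (z(p) = (11 + p)*(-7 - 14) = (11 + p)*(-21) = -231 - 21*p)
z(-8)*N(1) = (-231 - 21*(-8))*(-5*1) = (-231 + 168)*(-5) = -63*(-5) = 315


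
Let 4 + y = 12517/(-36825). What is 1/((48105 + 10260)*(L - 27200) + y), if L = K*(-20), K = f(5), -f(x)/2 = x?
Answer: -36825/58030860534817 ≈ -6.3458e-10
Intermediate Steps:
f(x) = -2*x
K = -10 (K = -2*5 = -10)
L = 200 (L = -10*(-20) = 200)
y = -159817/36825 (y = -4 + 12517/(-36825) = -4 + 12517*(-1/36825) = -4 - 12517/36825 = -159817/36825 ≈ -4.3399)
1/((48105 + 10260)*(L - 27200) + y) = 1/((48105 + 10260)*(200 - 27200) - 159817/36825) = 1/(58365*(-27000) - 159817/36825) = 1/(-1575855000 - 159817/36825) = 1/(-58030860534817/36825) = -36825/58030860534817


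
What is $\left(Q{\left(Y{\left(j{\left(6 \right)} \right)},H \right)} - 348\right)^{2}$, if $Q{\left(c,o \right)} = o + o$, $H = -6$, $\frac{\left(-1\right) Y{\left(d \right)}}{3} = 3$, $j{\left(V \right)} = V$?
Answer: $129600$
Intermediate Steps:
$Y{\left(d \right)} = -9$ ($Y{\left(d \right)} = \left(-3\right) 3 = -9$)
$Q{\left(c,o \right)} = 2 o$
$\left(Q{\left(Y{\left(j{\left(6 \right)} \right)},H \right)} - 348\right)^{2} = \left(2 \left(-6\right) - 348\right)^{2} = \left(-12 - 348\right)^{2} = \left(-360\right)^{2} = 129600$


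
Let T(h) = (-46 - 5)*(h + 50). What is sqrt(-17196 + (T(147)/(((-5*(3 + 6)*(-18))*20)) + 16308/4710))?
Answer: I*sqrt(13730930322126)/28260 ≈ 131.12*I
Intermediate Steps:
T(h) = -2550 - 51*h (T(h) = -51*(50 + h) = -2550 - 51*h)
sqrt(-17196 + (T(147)/(((-5*(3 + 6)*(-18))*20)) + 16308/4710)) = sqrt(-17196 + ((-2550 - 51*147)/(((-5*(3 + 6)*(-18))*20)) + 16308/4710)) = sqrt(-17196 + ((-2550 - 7497)/(((-5*9*(-18))*20)) + 16308*(1/4710))) = sqrt(-17196 + (-10047/(-45*(-18)*20) + 2718/785)) = sqrt(-17196 + (-10047/(810*20) + 2718/785)) = sqrt(-17196 + (-10047/16200 + 2718/785)) = sqrt(-17196 + (-10047*1/16200 + 2718/785)) = sqrt(-17196 + (-3349/5400 + 2718/785)) = sqrt(-17196 + 2409647/847800) = sqrt(-14576359153/847800) = I*sqrt(13730930322126)/28260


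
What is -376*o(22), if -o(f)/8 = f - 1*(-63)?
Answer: 255680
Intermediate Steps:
o(f) = -504 - 8*f (o(f) = -8*(f - 1*(-63)) = -8*(f + 63) = -8*(63 + f) = -504 - 8*f)
-376*o(22) = -376*(-504 - 8*22) = -376*(-504 - 176) = -376*(-680) = 255680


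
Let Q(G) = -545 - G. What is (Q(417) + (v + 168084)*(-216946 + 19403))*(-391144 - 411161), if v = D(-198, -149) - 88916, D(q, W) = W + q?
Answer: 12492320301548325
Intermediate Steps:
v = -89263 (v = (-149 - 198) - 88916 = -347 - 88916 = -89263)
(Q(417) + (v + 168084)*(-216946 + 19403))*(-391144 - 411161) = ((-545 - 1*417) + (-89263 + 168084)*(-216946 + 19403))*(-391144 - 411161) = ((-545 - 417) + 78821*(-197543))*(-802305) = (-962 - 15570536803)*(-802305) = -15570537765*(-802305) = 12492320301548325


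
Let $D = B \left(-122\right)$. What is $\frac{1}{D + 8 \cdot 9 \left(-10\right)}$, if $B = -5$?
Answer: $- \frac{1}{110} \approx -0.0090909$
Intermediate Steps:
$D = 610$ ($D = \left(-5\right) \left(-122\right) = 610$)
$\frac{1}{D + 8 \cdot 9 \left(-10\right)} = \frac{1}{610 + 8 \cdot 9 \left(-10\right)} = \frac{1}{610 + 72 \left(-10\right)} = \frac{1}{610 - 720} = \frac{1}{-110} = - \frac{1}{110}$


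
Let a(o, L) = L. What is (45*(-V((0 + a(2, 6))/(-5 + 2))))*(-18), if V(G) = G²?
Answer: 3240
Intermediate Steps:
(45*(-V((0 + a(2, 6))/(-5 + 2))))*(-18) = (45*(-((0 + 6)/(-5 + 2))²))*(-18) = (45*(-(6/(-3))²))*(-18) = (45*(-(6*(-⅓))²))*(-18) = (45*(-1*(-2)²))*(-18) = (45*(-1*4))*(-18) = (45*(-4))*(-18) = -180*(-18) = 3240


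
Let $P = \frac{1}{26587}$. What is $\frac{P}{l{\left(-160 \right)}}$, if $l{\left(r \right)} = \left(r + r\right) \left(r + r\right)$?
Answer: $\frac{1}{2722508800} \approx 3.6731 \cdot 10^{-10}$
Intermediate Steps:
$l{\left(r \right)} = 4 r^{2}$ ($l{\left(r \right)} = 2 r 2 r = 4 r^{2}$)
$P = \frac{1}{26587} \approx 3.7612 \cdot 10^{-5}$
$\frac{P}{l{\left(-160 \right)}} = \frac{1}{26587 \cdot 4 \left(-160\right)^{2}} = \frac{1}{26587 \cdot 4 \cdot 25600} = \frac{1}{26587 \cdot 102400} = \frac{1}{26587} \cdot \frac{1}{102400} = \frac{1}{2722508800}$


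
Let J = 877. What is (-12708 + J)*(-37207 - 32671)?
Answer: 826726618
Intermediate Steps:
(-12708 + J)*(-37207 - 32671) = (-12708 + 877)*(-37207 - 32671) = -11831*(-69878) = 826726618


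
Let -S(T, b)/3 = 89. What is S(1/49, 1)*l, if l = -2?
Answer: 534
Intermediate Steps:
S(T, b) = -267 (S(T, b) = -3*89 = -267)
S(1/49, 1)*l = -267*(-2) = 534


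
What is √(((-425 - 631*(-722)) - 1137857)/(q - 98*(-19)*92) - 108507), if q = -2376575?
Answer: I*√527691926906120887/2205271 ≈ 329.4*I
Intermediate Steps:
√(((-425 - 631*(-722)) - 1137857)/(q - 98*(-19)*92) - 108507) = √(((-425 - 631*(-722)) - 1137857)/(-2376575 - 98*(-19)*92) - 108507) = √(((-425 + 455582) - 1137857)/(-2376575 + 1862*92) - 108507) = √((455157 - 1137857)/(-2376575 + 171304) - 108507) = √(-682700/(-2205271) - 108507) = √(-682700*(-1/2205271) - 108507) = √(682700/2205271 - 108507) = √(-239286657697/2205271) = I*√527691926906120887/2205271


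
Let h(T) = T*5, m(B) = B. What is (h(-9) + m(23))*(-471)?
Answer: 10362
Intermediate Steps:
h(T) = 5*T
(h(-9) + m(23))*(-471) = (5*(-9) + 23)*(-471) = (-45 + 23)*(-471) = -22*(-471) = 10362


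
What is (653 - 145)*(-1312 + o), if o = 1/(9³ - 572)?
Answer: -104639364/157 ≈ -6.6649e+5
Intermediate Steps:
o = 1/157 (o = 1/(729 - 572) = 1/157 ≈ 0.0063694)
(653 - 145)*(-1312 + o) = (653 - 145)*(-1312 + 1/157) = 508*(-205983/157) = -104639364/157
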